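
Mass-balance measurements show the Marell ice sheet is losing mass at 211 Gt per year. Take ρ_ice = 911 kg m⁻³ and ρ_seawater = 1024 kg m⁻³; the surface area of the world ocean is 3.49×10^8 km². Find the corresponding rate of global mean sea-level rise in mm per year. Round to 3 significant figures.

ρ_w = 1024 kg m⁻³. Annual water volume added = 211 Gt / ρ_w = 2.110×10^14 kg / 1024 kg m⁻³ = 2.061×10^11 m³.
Δh per year = 2.061×10^11 / 3.49×10^14 = 5.90×10^-4 m = 0.590 mm.

≈ 0.590 mm/yr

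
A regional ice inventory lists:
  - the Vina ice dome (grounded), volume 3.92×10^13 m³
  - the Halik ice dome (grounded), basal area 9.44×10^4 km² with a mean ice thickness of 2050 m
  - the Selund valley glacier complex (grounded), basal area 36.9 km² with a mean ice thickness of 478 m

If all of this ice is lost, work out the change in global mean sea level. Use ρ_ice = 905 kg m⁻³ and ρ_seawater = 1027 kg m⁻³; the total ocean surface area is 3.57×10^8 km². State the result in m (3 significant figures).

Vina: 3.92×10^13 m³ × (905/1027) = 3.454×10^13 m³ of water.
Halik: ice volume = 9.44×10^4 km² × 2050 m = 1.935×10^5 km³; 1.935×10^5 × (905/1027) = 1.705×10^5 km³ of water.
Selund: ice volume = 36.9 km² × 478 m = 17.64 km³; 17.64 × (905/1027) = 15.54 km³ of water.
Total added water ≈ 2.051×10^14 m³ over 3.57×10^14 m² → Δh = 0.574 m.

≈ 0.574 m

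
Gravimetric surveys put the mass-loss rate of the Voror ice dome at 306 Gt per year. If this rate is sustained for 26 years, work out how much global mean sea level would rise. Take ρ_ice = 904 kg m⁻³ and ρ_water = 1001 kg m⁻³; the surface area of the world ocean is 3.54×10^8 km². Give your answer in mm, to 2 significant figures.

Total mass lost = 306 Gt/yr × 26 yr = 7956 Gt = 7.956×10^15 kg.
ρ_w = 1001 kg m⁻³, so water volume = 7.956×10^15 / 1001 = 7.948×10^12 m³.
Δh = 7.948×10^12 / 3.54×10^14 = 0.0225 m = 22 mm.

≈ 22 mm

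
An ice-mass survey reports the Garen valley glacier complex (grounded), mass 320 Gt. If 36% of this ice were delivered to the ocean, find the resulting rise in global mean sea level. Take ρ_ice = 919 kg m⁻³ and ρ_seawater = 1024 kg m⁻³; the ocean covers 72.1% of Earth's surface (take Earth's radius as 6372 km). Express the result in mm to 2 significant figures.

≈ 0.31 mm

Garen: 0.36 × 320 Gt = 1.152×10^14 kg; dividing by ρ_w = 1024 kg m⁻³ gives 1.125×10^11 m³ of water.
Spread over 3.68×10^14 m² of ocean, Δh = 1.125×10^11 / 3.68×10^14 = 3.06×10^-4 m = 0.31 mm.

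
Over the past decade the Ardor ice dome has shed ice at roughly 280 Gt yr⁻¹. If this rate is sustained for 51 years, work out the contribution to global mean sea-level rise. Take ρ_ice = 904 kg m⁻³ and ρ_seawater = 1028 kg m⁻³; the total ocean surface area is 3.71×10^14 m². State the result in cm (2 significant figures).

≈ 3.7 cm

Total mass lost = 280 Gt/yr × 51 yr = 1.428×10^4 Gt = 1.428×10^16 kg.
ρ_w = 1028 kg m⁻³, so water volume = 1.428×10^16 / 1028 = 1.389×10^13 m³.
Δh = 1.389×10^13 / 3.71×10^14 = 0.0374 m = 3.7 cm.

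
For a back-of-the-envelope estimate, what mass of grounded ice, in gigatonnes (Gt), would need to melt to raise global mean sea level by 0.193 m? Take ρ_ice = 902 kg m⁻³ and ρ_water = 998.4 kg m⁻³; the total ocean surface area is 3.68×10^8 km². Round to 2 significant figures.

Required water volume = Δh × A = 0.193 m × 3.68×10^14 m² = 7.102×10^13 m³.
ρ_w = 998.4 kg m⁻³, so the mass of water = 7.102×10^13 m³ × 998.4 kg m⁻³ = 7.091×10^16 kg = 7.1×10^4 Gt (and the same mass of ice, by conservation).

≈ 7.1×10^4 Gt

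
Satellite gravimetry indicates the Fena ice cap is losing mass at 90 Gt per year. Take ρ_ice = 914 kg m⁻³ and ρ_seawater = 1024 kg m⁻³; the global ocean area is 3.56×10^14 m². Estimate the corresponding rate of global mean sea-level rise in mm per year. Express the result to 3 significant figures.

ρ_w = 1024 kg m⁻³. Annual water volume added = 90 Gt / ρ_w = 9.000×10^13 kg / 1024 kg m⁻³ = 8.789×10^10 m³.
Δh per year = 8.789×10^10 / 3.56×10^14 = 2.47×10^-4 m = 0.247 mm.

≈ 0.247 mm/yr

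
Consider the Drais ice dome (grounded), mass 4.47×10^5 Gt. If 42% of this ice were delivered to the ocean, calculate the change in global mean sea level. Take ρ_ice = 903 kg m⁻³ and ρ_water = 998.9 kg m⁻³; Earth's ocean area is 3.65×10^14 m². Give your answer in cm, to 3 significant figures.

Drais: 0.42 × 4.47×10^5 Gt = 1.877×10^17 kg; dividing by ρ_w = 998.9 kg m⁻³ gives 1.879×10^14 m³ of water.
Spread over 3.65×10^14 m² of ocean, Δh = 1.879×10^14 / 3.65×10^14 = 0.515 m = 51.5 cm.

≈ 51.5 cm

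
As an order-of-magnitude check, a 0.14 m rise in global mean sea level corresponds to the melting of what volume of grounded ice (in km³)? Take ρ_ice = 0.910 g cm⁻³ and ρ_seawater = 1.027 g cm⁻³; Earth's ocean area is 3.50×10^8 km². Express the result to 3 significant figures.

Required water volume = Δh × A = 0.14 m × 3.50×10^14 m² = 4.900×10^13 m³ = 4.900×10^4 km³.
Ice volume = water volume × ρ_w/ρ_ice = 4.900×10^4 × 1027/910 = 5.53×10^4 km³.

≈ 5.53×10^4 km³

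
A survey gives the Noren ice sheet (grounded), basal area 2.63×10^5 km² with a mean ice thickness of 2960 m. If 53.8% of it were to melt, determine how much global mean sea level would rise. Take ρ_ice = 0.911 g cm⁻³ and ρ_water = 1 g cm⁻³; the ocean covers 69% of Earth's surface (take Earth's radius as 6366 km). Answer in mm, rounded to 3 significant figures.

Noren: ice volume = 2.63×10^5 km² × 2960 m = 7.785×10^5 km³; 0.538 × 7.785×10^5 × (911/1000) = 3.815×10^5 km³ of water.
Spread over 3.51×10^14 m² of ocean, Δh = 3.815×10^14 / 3.51×10^14 = 1.09 m = 1090 mm.

≈ 1090 mm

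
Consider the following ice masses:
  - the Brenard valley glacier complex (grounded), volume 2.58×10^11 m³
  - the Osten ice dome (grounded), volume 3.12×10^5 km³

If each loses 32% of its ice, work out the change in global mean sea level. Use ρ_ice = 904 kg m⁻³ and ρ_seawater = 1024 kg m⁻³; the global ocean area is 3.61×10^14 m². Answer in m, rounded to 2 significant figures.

≈ 0.24 m

Brenard: 0.32 × 2.58×10^11 m³ × (904/1024) = 7.288×10^10 m³ of water.
Osten: 0.32 × 3.12×10^5 km³ × (904/1024) = 8.814×10^4 km³ of water.
Total added water ≈ 8.821×10^13 m³ over 3.61×10^14 m² → Δh = 0.244 m.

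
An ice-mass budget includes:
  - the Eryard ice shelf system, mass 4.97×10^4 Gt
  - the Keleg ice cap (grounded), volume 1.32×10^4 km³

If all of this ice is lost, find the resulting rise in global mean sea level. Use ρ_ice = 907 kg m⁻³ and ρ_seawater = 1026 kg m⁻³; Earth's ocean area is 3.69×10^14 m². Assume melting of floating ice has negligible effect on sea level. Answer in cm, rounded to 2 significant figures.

≈ 3.2 cm

The Eryard ice shelf system is floating and already displaces its own weight of water, so its melt adds essentially nothing to sea level.
Keleg: 1.32×10^4 km³ × (907/1026) = 1.167×10^4 km³ of water.
Total added water ≈ 1.167×10^13 m³ over 3.69×10^14 m² → Δh = 0.0316 m = 3.2 cm.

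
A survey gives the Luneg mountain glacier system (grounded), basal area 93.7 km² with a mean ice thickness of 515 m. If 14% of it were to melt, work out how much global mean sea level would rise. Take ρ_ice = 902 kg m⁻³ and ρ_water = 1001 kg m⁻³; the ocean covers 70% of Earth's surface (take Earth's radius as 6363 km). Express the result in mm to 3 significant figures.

≈ 0.0171 mm

Luneg: ice volume = 93.7 km² × 515 m = 48.26 km³; 0.14 × 48.26 × (902/1001) = 6.088 km³ of water.
Spread over 3.56×10^14 m² of ocean, Δh = 6.088×10^9 / 3.56×10^14 = 1.71×10^-5 m = 0.0171 mm.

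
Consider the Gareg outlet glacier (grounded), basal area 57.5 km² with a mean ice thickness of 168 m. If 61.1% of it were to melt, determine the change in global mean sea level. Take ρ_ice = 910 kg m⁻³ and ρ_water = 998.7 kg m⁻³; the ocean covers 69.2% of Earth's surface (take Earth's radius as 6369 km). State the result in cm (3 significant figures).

≈ 1.52×10^-3 cm

Gareg: ice volume = 57.5 km² × 168 m = 9.660 km³; 0.611 × 9.660 × (910/998.7) = 5.378 km³ of water.
Spread over 3.53×10^14 m² of ocean, Δh = 5.378×10^9 / 3.53×10^14 = 1.52×10^-5 m = 1.52×10^-3 cm.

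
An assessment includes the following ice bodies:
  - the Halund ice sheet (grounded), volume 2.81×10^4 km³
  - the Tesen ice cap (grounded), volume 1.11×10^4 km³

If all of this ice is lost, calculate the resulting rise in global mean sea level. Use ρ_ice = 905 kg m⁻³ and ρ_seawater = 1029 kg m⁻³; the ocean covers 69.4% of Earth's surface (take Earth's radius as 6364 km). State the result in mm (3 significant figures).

≈ 97.6 mm

Halund: 2.81×10^4 km³ × (905/1029) = 2.471×10^4 km³ of water.
Tesen: 1.11×10^4 km³ × (905/1029) = 9762 km³ of water.
Total added water ≈ 3.448×10^13 m³ over 3.53×10^14 m² → Δh = 0.0976 m = 97.6 mm.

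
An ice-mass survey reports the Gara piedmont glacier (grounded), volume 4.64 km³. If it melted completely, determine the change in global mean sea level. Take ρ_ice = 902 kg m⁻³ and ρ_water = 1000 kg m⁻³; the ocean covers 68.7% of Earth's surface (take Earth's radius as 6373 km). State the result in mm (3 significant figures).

Gara: 4.64 km³ × (902/1000) = 4.185 km³ of water.
Spread over 3.51×10^14 m² of ocean, Δh = 4.185×10^9 / 3.51×10^14 = 1.19×10^-5 m = 0.0119 mm.

≈ 0.0119 mm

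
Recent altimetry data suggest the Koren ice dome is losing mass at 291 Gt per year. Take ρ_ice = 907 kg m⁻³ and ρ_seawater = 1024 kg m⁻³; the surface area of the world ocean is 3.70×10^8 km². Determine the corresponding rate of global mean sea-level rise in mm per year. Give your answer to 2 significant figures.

≈ 0.77 mm/yr

ρ_w = 1024 kg m⁻³. Annual water volume added = 291 Gt / ρ_w = 2.910×10^14 kg / 1024 kg m⁻³ = 2.842×10^11 m³.
Δh per year = 2.842×10^11 / 3.70×10^14 = 7.68×10^-4 m = 0.77 mm.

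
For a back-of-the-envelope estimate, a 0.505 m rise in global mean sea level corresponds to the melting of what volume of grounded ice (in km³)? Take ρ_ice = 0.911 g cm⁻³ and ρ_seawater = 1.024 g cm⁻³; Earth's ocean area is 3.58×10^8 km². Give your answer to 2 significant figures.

≈ 2.0×10^5 km³

Required water volume = Δh × A = 0.505 m × 3.58×10^14 m² = 1.808×10^14 m³ = 1.808×10^5 km³.
Ice volume = water volume × ρ_w/ρ_ice = 1.808×10^5 × 1024/911 = 2.0×10^5 km³.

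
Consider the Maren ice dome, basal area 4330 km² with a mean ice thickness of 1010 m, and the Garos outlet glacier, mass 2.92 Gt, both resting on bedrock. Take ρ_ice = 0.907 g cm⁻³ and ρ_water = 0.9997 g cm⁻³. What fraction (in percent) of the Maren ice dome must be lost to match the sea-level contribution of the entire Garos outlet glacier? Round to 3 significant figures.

≈ 0.0736 %

Equal sea-level rise means equal mass of meltwater, i.e. equal mass of ice lost.
Ice mass of Garos: 2.920×10^12 kg; ice mass of Maren: 3.967×10^15 kg.
Fraction required = 2.920×10^12 / 3.967×10^15 = 7.36×10^-4 → 0.0736 %.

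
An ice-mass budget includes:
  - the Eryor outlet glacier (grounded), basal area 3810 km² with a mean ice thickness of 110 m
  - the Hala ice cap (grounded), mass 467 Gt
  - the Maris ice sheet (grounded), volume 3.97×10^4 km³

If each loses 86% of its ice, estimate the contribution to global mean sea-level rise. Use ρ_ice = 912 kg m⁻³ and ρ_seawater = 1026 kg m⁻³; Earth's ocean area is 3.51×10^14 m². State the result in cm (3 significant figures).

Eryor: ice volume = 3810 km² × 110 m = 419.1 km³; 0.86 × 419.1 × (912/1026) = 320.4 km³ of water.
Hala: 0.86 × 467 Gt = 4.016×10^14 kg; dividing by ρ_w = 1026 kg m⁻³ gives 3.914×10^11 m³ of water.
Maris: 0.86 × 3.97×10^4 km³ × (912/1026) = 3.035×10^4 km³ of water.
Total added water ≈ 3.106×10^13 m³ over 3.51×10^14 m² → Δh = 0.0885 m = 8.85 cm.

≈ 8.85 cm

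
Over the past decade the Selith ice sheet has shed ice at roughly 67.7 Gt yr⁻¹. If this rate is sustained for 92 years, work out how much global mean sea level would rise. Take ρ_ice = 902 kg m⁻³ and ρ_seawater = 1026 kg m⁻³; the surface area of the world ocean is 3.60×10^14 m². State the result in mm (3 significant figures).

≈ 16.9 mm

Total mass lost = 67.7 Gt/yr × 92 yr = 6228 Gt = 6.228×10^15 kg.
ρ_w = 1026 kg m⁻³, so water volume = 6.228×10^15 / 1026 = 6.071×10^12 m³.
Δh = 6.071×10^12 / 3.60×10^14 = 0.0169 m = 16.9 mm.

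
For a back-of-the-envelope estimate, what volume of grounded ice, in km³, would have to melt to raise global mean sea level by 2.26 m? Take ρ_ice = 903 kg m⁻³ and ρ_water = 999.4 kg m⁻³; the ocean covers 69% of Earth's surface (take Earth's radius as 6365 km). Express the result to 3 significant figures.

≈ 8.79×10^5 km³

Required water volume = Δh × A = 2.26 m × 3.51×10^14 m² = 7.939×10^14 m³ = 7.939×10^5 km³.
Ice volume = water volume × ρ_w/ρ_ice = 7.939×10^5 × 999.4/903 = 8.79×10^5 km³.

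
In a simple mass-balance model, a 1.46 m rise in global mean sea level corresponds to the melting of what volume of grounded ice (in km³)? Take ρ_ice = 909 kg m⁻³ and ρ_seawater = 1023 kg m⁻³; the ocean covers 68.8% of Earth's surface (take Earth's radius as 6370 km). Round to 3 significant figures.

≈ 5.76×10^5 km³

Required water volume = Δh × A = 1.46 m × 3.51×10^14 m² = 5.122×10^14 m³ = 5.122×10^5 km³.
Ice volume = water volume × ρ_w/ρ_ice = 5.122×10^5 × 1023/909 = 5.76×10^5 km³.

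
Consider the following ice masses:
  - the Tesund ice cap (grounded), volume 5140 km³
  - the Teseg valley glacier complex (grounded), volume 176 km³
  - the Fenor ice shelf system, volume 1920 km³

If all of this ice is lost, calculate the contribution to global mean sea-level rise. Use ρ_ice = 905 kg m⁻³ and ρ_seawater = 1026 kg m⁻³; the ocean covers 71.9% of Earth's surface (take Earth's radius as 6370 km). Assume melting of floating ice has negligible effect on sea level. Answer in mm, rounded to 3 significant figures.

≈ 12.8 mm

Tesund: 5140 km³ × (905/1026) = 4534 km³ of water.
Teseg: 176 km³ × (905/1026) = 155.2 km³ of water.
The Fenor ice shelf system is floating and already displaces its own weight of water, so its melt adds essentially nothing to sea level.
Total added water ≈ 4.689×10^12 m³ over 3.67×10^14 m² → Δh = 0.0128 m = 12.8 mm.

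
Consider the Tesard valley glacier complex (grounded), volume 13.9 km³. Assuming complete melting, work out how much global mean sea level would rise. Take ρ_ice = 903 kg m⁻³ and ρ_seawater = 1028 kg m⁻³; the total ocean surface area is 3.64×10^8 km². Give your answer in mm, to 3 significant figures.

Tesard: 13.9 km³ × (903/1028) = 12.21 km³ of water.
Spread over 3.64×10^14 m² of ocean, Δh = 1.221×10^10 / 3.64×10^14 = 3.35×10^-5 m = 0.0335 mm.

≈ 0.0335 mm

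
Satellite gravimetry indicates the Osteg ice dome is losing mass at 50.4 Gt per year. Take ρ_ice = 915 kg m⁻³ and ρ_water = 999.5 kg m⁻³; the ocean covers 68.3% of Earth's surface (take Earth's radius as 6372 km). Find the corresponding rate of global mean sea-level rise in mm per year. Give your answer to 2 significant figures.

≈ 0.14 mm/yr

ρ_w = 999.5 kg m⁻³. Annual water volume added = 50.4 Gt / ρ_w = 5.040×10^13 kg / 999.5 kg m⁻³ = 5.043×10^10 m³.
Δh per year = 5.043×10^10 / 3.48×10^14 = 1.45×10^-4 m = 0.14 mm.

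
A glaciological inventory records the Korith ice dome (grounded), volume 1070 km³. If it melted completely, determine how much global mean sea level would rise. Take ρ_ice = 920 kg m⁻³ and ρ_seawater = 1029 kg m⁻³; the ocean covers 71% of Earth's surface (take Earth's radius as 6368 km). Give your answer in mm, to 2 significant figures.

≈ 2.6 mm

Korith: 1070 km³ × (920/1029) = 956.7 km³ of water.
Spread over 3.62×10^14 m² of ocean, Δh = 9.567×10^11 / 3.62×10^14 = 2.64×10^-3 m = 2.6 mm.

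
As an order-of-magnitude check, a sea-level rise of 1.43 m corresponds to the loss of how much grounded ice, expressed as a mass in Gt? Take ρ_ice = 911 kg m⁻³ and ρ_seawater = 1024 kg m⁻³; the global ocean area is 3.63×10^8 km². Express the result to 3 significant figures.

≈ 5.32×10^5 Gt

Required water volume = Δh × A = 1.43 m × 3.63×10^14 m² = 5.191×10^14 m³.
ρ_w = 1024 kg m⁻³, so the mass of water = 5.191×10^14 m³ × 1024 kg m⁻³ = 5.315×10^17 kg = 5.32×10^5 Gt (and the same mass of ice, by conservation).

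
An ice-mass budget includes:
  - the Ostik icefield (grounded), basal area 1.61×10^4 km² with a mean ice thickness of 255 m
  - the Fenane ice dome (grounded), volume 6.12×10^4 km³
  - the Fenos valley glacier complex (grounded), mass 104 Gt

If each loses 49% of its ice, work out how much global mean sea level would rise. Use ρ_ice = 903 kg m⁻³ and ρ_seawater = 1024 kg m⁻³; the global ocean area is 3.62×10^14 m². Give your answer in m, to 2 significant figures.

≈ 0.078 m

Ostik: ice volume = 1.61×10^4 km² × 255 m = 4106 km³; 0.49 × 4106 × (903/1024) = 1774 km³ of water.
Fenane: 0.49 × 6.12×10^4 km³ × (903/1024) = 2.644×10^4 km³ of water.
Fenos: 0.49 × 104 Gt = 5.096×10^13 kg; dividing by ρ_w = 1024 kg m⁻³ gives 4.977×10^10 m³ of water.
Total added water ≈ 2.827×10^13 m³ over 3.62×10^14 m² → Δh = 0.0781 m.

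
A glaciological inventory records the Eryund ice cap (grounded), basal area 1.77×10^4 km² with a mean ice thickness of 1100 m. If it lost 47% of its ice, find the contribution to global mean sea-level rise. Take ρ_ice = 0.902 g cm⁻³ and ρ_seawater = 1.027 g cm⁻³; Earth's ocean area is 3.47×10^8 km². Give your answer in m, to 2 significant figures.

Eryund: ice volume = 1.77×10^4 km² × 1100 m = 1.947×10^4 km³; 0.47 × 1.947×10^4 × (902/1027) = 8037 km³ of water.
Spread over 3.47×10^14 m² of ocean, Δh = 8.037×10^12 / 3.47×10^14 = 0.0232 m.

≈ 0.023 m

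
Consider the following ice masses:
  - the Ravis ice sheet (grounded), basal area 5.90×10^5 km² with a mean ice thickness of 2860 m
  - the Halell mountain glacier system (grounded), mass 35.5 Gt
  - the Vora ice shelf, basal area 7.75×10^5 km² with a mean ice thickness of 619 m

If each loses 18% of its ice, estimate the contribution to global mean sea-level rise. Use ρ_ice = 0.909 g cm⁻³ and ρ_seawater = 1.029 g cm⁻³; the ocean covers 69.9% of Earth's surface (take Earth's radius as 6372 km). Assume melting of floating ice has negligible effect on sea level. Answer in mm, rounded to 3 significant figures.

Ravis: ice volume = 5.90×10^5 km² × 2860 m = 1.687×10^6 km³; 0.18 × 1.687×10^6 × (909/1029) = 2.683×10^5 km³ of water.
Halell: 0.18 × 35.5 Gt = 6.390×10^12 kg; dividing by ρ_w = 1.029 g cm⁻³ = 1029 kg m⁻³ gives 6.210×10^9 m³ of water.
The Vora ice shelf is floating and already displaces its own weight of water, so its melt adds essentially nothing to sea level.
Total added water ≈ 2.683×10^14 m³ over 3.57×10^14 m² → Δh = 0.752 m = 752 mm.

≈ 752 mm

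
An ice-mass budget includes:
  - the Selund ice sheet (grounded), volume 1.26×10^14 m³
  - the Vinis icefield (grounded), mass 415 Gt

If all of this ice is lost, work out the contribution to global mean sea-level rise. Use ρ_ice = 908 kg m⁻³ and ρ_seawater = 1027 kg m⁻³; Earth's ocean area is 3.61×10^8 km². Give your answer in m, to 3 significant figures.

Selund: 1.26×10^14 m³ × (908/1027) = 1.114×10^14 m³ of water.
Vinis: 415 Gt = 4.150×10^14 kg; dividing by ρ_w = 1027 kg m⁻³ gives 4.041×10^11 m³ of water.
Total added water ≈ 1.118×10^14 m³ over 3.61×10^14 m² → Δh = 0.310 m.

≈ 0.310 m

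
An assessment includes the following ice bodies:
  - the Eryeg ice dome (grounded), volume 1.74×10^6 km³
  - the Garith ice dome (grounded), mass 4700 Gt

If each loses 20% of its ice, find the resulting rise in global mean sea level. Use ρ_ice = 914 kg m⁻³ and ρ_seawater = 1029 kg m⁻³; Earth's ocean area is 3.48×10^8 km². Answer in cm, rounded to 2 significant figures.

≈ 89 cm

Eryeg: 0.2 × 1.74×10^6 km³ × (914/1029) = 3.091×10^5 km³ of water.
Garith: 0.2 × 4700 Gt = 9.400×10^14 kg; dividing by ρ_w = 1029 kg m⁻³ gives 9.135×10^11 m³ of water.
Total added water ≈ 3.100×10^14 m³ over 3.48×10^14 m² → Δh = 0.891 m = 89 cm.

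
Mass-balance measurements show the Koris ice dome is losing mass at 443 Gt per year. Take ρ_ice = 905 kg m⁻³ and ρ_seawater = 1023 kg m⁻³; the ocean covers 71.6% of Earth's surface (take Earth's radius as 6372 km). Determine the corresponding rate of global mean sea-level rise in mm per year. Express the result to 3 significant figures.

ρ_w = 1023 kg m⁻³. Annual water volume added = 443 Gt / ρ_w = 4.430×10^14 kg / 1023 kg m⁻³ = 4.330×10^11 m³.
Δh per year = 4.330×10^11 / 3.65×10^14 = 1.19×10^-3 m = 1.19 mm.

≈ 1.19 mm/yr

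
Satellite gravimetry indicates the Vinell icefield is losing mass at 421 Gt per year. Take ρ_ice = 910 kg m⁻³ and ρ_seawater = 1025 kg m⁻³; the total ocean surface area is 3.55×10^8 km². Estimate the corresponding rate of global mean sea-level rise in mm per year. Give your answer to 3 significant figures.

ρ_w = 1025 kg m⁻³. Annual water volume added = 421 Gt / ρ_w = 4.210×10^14 kg / 1025 kg m⁻³ = 4.107×10^11 m³.
Δh per year = 4.107×10^11 / 3.55×10^14 = 1.16×10^-3 m = 1.16 mm.

≈ 1.16 mm/yr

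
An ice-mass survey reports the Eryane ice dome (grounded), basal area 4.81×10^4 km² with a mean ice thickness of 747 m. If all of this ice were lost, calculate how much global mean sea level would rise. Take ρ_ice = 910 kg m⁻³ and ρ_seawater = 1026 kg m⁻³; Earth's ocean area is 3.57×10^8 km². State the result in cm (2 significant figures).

≈ 8.9 cm

Eryane: ice volume = 4.81×10^4 km² × 747 m = 3.593×10^4 km³; 3.593×10^4 × (910/1026) = 3.187×10^4 km³ of water.
Spread over 3.57×10^14 m² of ocean, Δh = 3.187×10^13 / 3.57×10^14 = 0.0893 m = 8.9 cm.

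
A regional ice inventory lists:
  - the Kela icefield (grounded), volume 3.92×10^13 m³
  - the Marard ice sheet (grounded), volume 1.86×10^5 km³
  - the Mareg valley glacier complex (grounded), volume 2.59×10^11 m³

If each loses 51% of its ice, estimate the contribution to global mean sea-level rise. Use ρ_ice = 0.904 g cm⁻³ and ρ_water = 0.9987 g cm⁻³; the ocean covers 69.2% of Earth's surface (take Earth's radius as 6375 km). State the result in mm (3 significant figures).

Kela: 0.51 × 3.92×10^13 m³ × (904/998.7) = 1.810×10^13 m³ of water.
Marard: 0.51 × 1.86×10^5 km³ × (904/998.7) = 8.587×10^4 km³ of water.
Mareg: 0.51 × 2.59×10^11 m³ × (904/998.7) = 1.196×10^11 m³ of water.
Total added water ≈ 1.041×10^14 m³ over 3.53×10^14 m² → Δh = 0.295 m = 295 mm.

≈ 295 mm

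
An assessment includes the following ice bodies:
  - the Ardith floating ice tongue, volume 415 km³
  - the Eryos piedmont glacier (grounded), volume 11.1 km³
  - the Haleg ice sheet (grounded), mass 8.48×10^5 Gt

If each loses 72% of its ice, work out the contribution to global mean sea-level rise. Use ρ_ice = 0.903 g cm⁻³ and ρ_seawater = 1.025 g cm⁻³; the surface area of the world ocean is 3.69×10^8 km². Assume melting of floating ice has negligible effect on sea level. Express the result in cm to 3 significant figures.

The Ardith floating ice tongue is floating and already displaces its own weight of water, so its melt adds essentially nothing to sea level.
Eryos: 0.72 × 11.1 km³ × (903/1025) = 7.041 km³ of water.
Haleg: 0.72 × 8.48×10^5 Gt = 6.106×10^17 kg; dividing by ρ_w = 1.025 g cm⁻³ = 1025 kg m⁻³ gives 5.957×10^14 m³ of water.
Total added water ≈ 5.957×10^14 m³ over 3.69×10^14 m² → Δh = 1.61 m = 161 cm.

≈ 161 cm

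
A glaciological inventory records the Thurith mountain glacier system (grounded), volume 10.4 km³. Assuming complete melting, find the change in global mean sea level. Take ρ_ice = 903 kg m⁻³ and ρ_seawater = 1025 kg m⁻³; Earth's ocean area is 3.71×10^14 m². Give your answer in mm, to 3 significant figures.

≈ 0.0247 mm

Thurith: 10.4 km³ × (903/1025) = 9.162 km³ of water.
Spread over 3.71×10^14 m² of ocean, Δh = 9.162×10^9 / 3.71×10^14 = 2.47×10^-5 m = 0.0247 mm.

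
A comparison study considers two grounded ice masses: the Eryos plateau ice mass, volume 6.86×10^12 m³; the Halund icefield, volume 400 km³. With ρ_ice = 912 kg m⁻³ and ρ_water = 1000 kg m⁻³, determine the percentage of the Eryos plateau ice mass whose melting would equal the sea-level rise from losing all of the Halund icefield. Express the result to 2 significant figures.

Equal sea-level rise means equal mass of meltwater, i.e. equal mass of ice lost.
Ice mass of Halund: 3.648×10^14 kg; ice mass of Eryos: 6.256×10^15 kg.
Fraction required = 3.648×10^14 / 6.256×10^15 = 0.0583 → 5.8 %.

≈ 5.8 %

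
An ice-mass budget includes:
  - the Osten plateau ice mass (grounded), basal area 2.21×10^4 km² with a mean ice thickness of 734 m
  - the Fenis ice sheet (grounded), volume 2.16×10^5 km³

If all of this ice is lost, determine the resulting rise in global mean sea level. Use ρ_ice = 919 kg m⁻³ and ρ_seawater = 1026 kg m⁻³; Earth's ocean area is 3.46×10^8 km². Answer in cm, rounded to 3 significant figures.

≈ 60.1 cm

Osten: ice volume = 2.21×10^4 km² × 734 m = 1.622×10^4 km³; 1.622×10^4 × (919/1026) = 1.453×10^4 km³ of water.
Fenis: 2.16×10^5 km³ × (919/1026) = 1.935×10^5 km³ of water.
Total added water ≈ 2.080×10^14 m³ over 3.46×10^14 m² → Δh = 0.601 m = 60.1 cm.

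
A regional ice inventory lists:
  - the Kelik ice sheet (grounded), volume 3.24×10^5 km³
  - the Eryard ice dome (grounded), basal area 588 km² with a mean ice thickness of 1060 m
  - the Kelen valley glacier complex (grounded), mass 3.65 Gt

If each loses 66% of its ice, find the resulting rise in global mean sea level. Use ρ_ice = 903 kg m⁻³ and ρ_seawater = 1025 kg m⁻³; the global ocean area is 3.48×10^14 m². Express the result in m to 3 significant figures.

≈ 0.542 m

Kelik: 0.66 × 3.24×10^5 km³ × (903/1025) = 1.884×10^5 km³ of water.
Eryard: ice volume = 588 km² × 1060 m = 623.3 km³; 0.66 × 623.3 × (903/1025) = 362.4 km³ of water.
Kelen: 0.66 × 3.65 Gt = 2.409×10^12 kg; dividing by ρ_w = 1025 kg m⁻³ gives 2.350×10^9 m³ of water.
Total added water ≈ 1.888×10^14 m³ over 3.48×10^14 m² → Δh = 0.542 m.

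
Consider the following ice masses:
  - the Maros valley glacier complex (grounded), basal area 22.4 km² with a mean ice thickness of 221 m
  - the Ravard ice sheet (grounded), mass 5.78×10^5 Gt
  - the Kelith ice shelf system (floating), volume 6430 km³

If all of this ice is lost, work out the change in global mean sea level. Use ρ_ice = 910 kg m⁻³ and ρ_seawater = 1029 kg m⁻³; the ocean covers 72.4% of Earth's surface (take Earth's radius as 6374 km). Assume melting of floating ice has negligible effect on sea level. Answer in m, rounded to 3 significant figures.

Maros: ice volume = 22.4 km² × 221 m = 4.950 km³; 4.950 × (910/1029) = 4.378 km³ of water.
Ravard: 5.78×10^5 Gt = 5.780×10^17 kg; dividing by ρ_w = 1029 kg m⁻³ gives 5.617×10^14 m³ of water.
The Kelith ice shelf system is floating and already displaces its own weight of water, so its melt adds essentially nothing to sea level.
Total added water ≈ 5.617×10^14 m³ over 3.70×10^14 m² → Δh = 1.52 m.

≈ 1.52 m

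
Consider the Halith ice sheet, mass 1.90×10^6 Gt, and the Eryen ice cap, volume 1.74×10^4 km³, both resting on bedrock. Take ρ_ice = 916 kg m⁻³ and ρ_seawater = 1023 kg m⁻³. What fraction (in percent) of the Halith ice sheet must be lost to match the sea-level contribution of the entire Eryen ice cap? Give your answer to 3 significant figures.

Equal sea-level rise means equal mass of meltwater, i.e. equal mass of ice lost.
Ice mass of Eryen: 1.594×10^16 kg; ice mass of Halith: 1.900×10^18 kg.
Fraction required = 1.594×10^16 / 1.900×10^18 = 8.39×10^-3 → 0.839 %.

≈ 0.839 %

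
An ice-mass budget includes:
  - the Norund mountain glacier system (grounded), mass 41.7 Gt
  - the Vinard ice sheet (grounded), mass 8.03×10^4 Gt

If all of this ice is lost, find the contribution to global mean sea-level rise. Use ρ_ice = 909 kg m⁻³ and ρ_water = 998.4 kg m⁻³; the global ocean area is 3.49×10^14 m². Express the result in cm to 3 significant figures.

≈ 23.1 cm

Norund: 41.7 Gt = 4.170×10^13 kg; dividing by ρ_w = 998.4 kg m⁻³ gives 4.177×10^10 m³ of water.
Vinard: 8.03×10^4 Gt = 8.030×10^16 kg; dividing by ρ_w = 998.4 kg m⁻³ gives 8.043×10^13 m³ of water.
Total added water ≈ 8.047×10^13 m³ over 3.49×10^14 m² → Δh = 0.231 m = 23.1 cm.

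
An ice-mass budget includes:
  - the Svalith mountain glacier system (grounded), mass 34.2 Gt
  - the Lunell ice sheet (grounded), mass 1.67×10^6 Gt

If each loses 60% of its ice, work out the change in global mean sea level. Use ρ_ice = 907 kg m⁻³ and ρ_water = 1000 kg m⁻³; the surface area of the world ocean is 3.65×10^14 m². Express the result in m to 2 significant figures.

Svalith: 0.6 × 34.2 Gt = 2.052×10^13 kg; dividing by ρ_w = 1000 kg m⁻³ gives 2.052×10^10 m³ of water.
Lunell: 0.6 × 1.67×10^6 Gt = 1.002×10^18 kg; dividing by ρ_w = 1000 kg m⁻³ gives 1.002×10^15 m³ of water.
Total added water ≈ 1.002×10^15 m³ over 3.65×10^14 m² → Δh = 2.75 m.

≈ 2.7 m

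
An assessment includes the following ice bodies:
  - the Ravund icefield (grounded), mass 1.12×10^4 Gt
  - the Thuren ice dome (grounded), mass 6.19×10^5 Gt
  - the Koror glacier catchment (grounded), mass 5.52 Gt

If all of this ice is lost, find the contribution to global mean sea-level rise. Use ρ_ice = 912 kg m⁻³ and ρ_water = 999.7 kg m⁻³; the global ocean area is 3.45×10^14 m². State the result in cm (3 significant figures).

≈ 183 cm

Ravund: 1.12×10^4 Gt = 1.120×10^16 kg; dividing by ρ_w = 999.7 kg m⁻³ gives 1.120×10^13 m³ of water.
Thuren: 6.19×10^5 Gt = 6.190×10^17 kg; dividing by ρ_w = 999.7 kg m⁻³ gives 6.192×10^14 m³ of water.
Koror: 5.52 Gt = 5.520×10^12 kg; dividing by ρ_w = 999.7 kg m⁻³ gives 5.522×10^9 m³ of water.
Total added water ≈ 6.304×10^14 m³ over 3.45×10^14 m² → Δh = 1.83 m = 183 cm.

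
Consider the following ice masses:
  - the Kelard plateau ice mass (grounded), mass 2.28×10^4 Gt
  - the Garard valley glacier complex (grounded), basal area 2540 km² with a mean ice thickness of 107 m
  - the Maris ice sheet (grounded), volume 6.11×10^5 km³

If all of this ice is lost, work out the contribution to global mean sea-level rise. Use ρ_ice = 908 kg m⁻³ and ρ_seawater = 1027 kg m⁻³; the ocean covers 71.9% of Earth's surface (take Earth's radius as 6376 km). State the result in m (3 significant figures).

≈ 1.53 m

Kelard: 2.28×10^4 Gt = 2.280×10^16 kg; dividing by ρ_w = 1027 kg m⁻³ gives 2.220×10^13 m³ of water.
Garard: ice volume = 2540 km² × 107 m = 271.8 km³; 271.8 × (908/1027) = 240.3 km³ of water.
Maris: 6.11×10^5 km³ × (908/1027) = 5.402×10^5 km³ of water.
Total added water ≈ 5.626×10^14 m³ over 3.67×10^14 m² → Δh = 1.53 m.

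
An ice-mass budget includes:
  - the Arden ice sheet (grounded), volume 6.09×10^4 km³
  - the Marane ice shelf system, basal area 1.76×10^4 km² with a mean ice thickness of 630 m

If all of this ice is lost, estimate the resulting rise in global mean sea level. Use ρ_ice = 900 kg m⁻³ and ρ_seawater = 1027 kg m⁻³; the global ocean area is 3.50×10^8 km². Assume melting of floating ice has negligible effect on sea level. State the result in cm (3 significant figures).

Arden: 6.09×10^4 km³ × (900/1027) = 5.337×10^4 km³ of water.
The Marane ice shelf system is floating and already displaces its own weight of water, so its melt adds essentially nothing to sea level.
Total added water ≈ 5.337×10^13 m³ over 3.50×10^14 m² → Δh = 0.152 m = 15.2 cm.

≈ 15.2 cm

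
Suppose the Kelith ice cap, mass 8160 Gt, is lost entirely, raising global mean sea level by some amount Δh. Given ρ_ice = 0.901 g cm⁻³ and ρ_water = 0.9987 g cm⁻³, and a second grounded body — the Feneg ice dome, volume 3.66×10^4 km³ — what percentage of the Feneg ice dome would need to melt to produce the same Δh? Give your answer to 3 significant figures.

≈ 24.7 %

Equal sea-level rise means equal mass of meltwater, i.e. equal mass of ice lost.
Ice mass of Kelith: 8.160×10^15 kg; ice mass of Feneg: 3.298×10^16 kg.
Fraction required = 8.160×10^15 / 3.298×10^16 = 0.247 → 24.7 %.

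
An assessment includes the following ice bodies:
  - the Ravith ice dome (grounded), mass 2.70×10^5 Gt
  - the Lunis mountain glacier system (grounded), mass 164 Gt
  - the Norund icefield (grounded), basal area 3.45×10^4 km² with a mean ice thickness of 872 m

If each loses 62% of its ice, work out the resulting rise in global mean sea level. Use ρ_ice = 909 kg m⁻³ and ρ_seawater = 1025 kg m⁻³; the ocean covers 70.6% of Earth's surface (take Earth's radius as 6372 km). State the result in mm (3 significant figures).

≈ 500 mm

Ravith: 0.62 × 2.70×10^5 Gt = 1.674×10^17 kg; dividing by ρ_w = 1025 kg m⁻³ gives 1.633×10^14 m³ of water.
Lunis: 0.62 × 164 Gt = 1.017×10^14 kg; dividing by ρ_w = 1025 kg m⁻³ gives 9.920×10^10 m³ of water.
Norund: ice volume = 3.45×10^4 km² × 872 m = 3.008×10^4 km³; 0.62 × 3.008×10^4 × (909/1025) = 1.654×10^4 km³ of water.
Total added water ≈ 1.800×10^14 m³ over 3.60×10^14 m² → Δh = 0.500 m = 500 mm.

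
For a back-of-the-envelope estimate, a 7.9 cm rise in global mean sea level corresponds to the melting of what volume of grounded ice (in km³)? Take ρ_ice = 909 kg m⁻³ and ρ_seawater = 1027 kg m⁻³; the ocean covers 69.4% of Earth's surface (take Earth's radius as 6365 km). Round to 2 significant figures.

≈ 3.2×10^4 km³

Required water volume = Δh × A = 0.079 m × 3.53×10^14 m² = 2.791×10^13 m³ = 2.791×10^4 km³.
Ice volume = water volume × ρ_w/ρ_ice = 2.791×10^4 × 1027/909 = 3.2×10^4 km³.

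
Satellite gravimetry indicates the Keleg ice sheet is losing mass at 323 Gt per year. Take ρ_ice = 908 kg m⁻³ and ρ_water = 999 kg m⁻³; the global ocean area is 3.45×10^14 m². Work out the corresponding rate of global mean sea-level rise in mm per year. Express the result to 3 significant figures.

ρ_w = 999 kg m⁻³. Annual water volume added = 323 Gt / ρ_w = 3.230×10^14 kg / 999 kg m⁻³ = 3.233×10^11 m³.
Δh per year = 3.233×10^11 / 3.45×10^14 = 9.37×10^-4 m = 0.937 mm.

≈ 0.937 mm/yr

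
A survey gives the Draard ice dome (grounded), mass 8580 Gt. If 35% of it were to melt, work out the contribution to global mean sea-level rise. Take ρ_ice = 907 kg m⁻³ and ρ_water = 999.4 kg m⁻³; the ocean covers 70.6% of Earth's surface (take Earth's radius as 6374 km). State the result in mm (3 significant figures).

≈ 8.34 mm

Draard: 0.35 × 8580 Gt = 3.003×10^15 kg; dividing by ρ_w = 999.4 kg m⁻³ gives 3.005×10^12 m³ of water.
Spread over 3.60×10^14 m² of ocean, Δh = 3.005×10^12 / 3.60×10^14 = 8.34×10^-3 m = 8.34 mm.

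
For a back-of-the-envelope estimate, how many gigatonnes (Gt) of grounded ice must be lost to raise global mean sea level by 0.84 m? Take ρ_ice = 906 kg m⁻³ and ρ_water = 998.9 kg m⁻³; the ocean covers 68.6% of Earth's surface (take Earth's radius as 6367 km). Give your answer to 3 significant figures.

Required water volume = Δh × A = 0.84 m × 3.49×10^14 m² = 2.936×10^14 m³.
ρ_w = 998.9 kg m⁻³, so the mass of water = 2.936×10^14 m³ × 998.9 kg m⁻³ = 2.932×10^17 kg = 2.93×10^5 Gt (and the same mass of ice, by conservation).

≈ 2.93×10^5 Gt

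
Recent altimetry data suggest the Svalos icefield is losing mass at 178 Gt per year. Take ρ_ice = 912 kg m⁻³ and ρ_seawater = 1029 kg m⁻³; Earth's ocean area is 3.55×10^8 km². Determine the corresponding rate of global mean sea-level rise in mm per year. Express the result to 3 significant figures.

ρ_w = 1029 kg m⁻³. Annual water volume added = 178 Gt / ρ_w = 1.780×10^14 kg / 1029 kg m⁻³ = 1.730×10^11 m³.
Δh per year = 1.730×10^11 / 3.55×10^14 = 4.87×10^-4 m = 0.487 mm.

≈ 0.487 mm/yr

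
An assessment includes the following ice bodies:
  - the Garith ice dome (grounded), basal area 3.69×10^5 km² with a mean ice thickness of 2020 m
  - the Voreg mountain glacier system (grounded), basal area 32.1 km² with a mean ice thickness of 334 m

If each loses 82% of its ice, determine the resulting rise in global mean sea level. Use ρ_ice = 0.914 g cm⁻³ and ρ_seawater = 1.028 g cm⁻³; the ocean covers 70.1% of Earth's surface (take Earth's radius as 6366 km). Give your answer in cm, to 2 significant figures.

≈ 150 cm

Garith: ice volume = 3.69×10^5 km² × 2020 m = 7.454×10^5 km³; 0.82 × 7.454×10^5 × (914/1028) = 5.434×10^5 km³ of water.
Voreg: ice volume = 32.1 km² × 334 m = 10.72 km³; 0.82 × 10.72 × (914/1028) = 7.817 km³ of water.
Total added water ≈ 5.434×10^14 m³ over 3.57×10^14 m² → Δh = 1.52 m = 150 cm.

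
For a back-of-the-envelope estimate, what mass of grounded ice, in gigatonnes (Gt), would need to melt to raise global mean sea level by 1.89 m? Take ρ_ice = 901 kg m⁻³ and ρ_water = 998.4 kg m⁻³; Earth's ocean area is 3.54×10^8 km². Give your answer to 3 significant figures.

Required water volume = Δh × A = 1.89 m × 3.54×10^14 m² = 6.691×10^14 m³.
ρ_w = 998.4 kg m⁻³, so the mass of water = 6.691×10^14 m³ × 998.4 kg m⁻³ = 6.680×10^17 kg = 6.68×10^5 Gt (and the same mass of ice, by conservation).

≈ 6.68×10^5 Gt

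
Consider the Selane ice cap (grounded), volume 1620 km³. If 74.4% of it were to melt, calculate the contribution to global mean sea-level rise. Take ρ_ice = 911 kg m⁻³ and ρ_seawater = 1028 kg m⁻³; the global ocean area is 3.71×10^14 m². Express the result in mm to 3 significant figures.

Selane: 0.744 × 1620 km³ × (911/1028) = 1068 km³ of water.
Spread over 3.71×10^14 m² of ocean, Δh = 1.068×10^12 / 3.71×10^14 = 2.88×10^-3 m = 2.88 mm.

≈ 2.88 mm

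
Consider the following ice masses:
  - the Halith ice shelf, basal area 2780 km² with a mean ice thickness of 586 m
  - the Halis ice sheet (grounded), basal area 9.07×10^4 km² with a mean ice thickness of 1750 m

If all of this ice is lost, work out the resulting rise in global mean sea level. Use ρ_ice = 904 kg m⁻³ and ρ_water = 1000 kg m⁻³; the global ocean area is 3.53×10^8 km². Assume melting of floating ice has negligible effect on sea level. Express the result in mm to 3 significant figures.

The Halith ice shelf is floating and already displaces its own weight of water, so its melt adds essentially nothing to sea level.
Halis: ice volume = 9.07×10^4 km² × 1750 m = 1.587×10^5 km³; 1.587×10^5 × (904/1000) = 1.435×10^5 km³ of water.
Total added water ≈ 1.435×10^14 m³ over 3.53×10^14 m² → Δh = 0.406 m = 406 mm.

≈ 406 mm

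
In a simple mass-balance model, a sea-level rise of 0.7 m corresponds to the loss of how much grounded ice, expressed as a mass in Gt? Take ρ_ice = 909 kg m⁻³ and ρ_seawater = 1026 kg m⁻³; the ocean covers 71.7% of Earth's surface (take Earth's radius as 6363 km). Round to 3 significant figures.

Required water volume = Δh × A = 0.7 m × 3.65×10^14 m² = 2.554×10^14 m³.
ρ_w = 1026 kg m⁻³, so the mass of water = 2.554×10^14 m³ × 1026 kg m⁻³ = 2.620×10^17 kg = 2.62×10^5 Gt (and the same mass of ice, by conservation).

≈ 2.62×10^5 Gt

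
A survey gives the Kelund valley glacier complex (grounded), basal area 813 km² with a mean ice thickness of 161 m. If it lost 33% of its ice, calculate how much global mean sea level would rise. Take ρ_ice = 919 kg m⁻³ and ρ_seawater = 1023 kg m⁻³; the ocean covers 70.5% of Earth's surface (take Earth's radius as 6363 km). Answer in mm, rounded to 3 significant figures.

Kelund: ice volume = 813 km² × 161 m = 130.9 km³; 0.33 × 130.9 × (919/1023) = 38.80 km³ of water.
Spread over 3.59×10^14 m² of ocean, Δh = 3.880×10^10 / 3.59×10^14 = 1.08×10^-4 m = 0.108 mm.

≈ 0.108 mm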